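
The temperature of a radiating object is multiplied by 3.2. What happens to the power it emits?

P ∝ T⁴, so the power scales as (3.2)⁴ = 105.

factor ≈ 105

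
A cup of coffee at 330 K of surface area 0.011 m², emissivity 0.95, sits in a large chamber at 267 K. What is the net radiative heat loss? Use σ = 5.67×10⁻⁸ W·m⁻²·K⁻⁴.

Q = εσA(T⁴ − T_s⁴). T⁴ − T_s⁴ = (330)⁴ − (267)⁴ = 1.19×10^10 − 5.08×10^9 = 6.78×10^9 K⁴.
Q = 0.95 × 5.67×10⁻⁸ × 0.0110 × 6.78×10^9 = 4.02 W.

Q ≈ 4.02 W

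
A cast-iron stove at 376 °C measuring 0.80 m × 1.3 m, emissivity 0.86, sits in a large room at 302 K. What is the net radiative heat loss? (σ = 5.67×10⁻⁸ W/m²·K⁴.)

A = 0.80 × 1.3 = 1.04 m².
Convert: 376 °C = 649 K.
Q = εσA(T⁴ − T_s⁴). T⁴ − T_s⁴ = (649)⁴ − (302)⁴ = 1.77×10^11 − 8.32×10^9 = 1.69×10^11 K⁴.
Q = 0.86 × 5.67×10⁻⁸ × 1.04 × 1.69×10^11 = 8580 W.

Q ≈ 8580 W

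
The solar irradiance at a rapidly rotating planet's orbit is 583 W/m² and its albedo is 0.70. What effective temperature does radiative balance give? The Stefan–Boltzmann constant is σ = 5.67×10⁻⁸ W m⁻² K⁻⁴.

T ≈ 167 K

Power absorbed = (1−a)S·πR²; power emitted = 4πR²σT⁴. Equating and cancelling πR²:
T = ((1−a)S / 4σ)^(1/4) = (175 / (4 × 5.67×10⁻⁸))^(1/4) = (7.71×10^8)^(1/4).
T = 167 K.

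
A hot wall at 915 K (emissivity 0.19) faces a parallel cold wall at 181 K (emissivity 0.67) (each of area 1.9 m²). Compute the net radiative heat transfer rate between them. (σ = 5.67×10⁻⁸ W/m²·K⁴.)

Q ≈ 13100 W

For two large parallel gray plates, q = σ(T₁⁴ − T₂⁴) / (1/ε₁ + 1/ε₂ − 1).
1/ε₁ + 1/ε₂ − 1 = 1/0.19 + 1/0.67 − 1 = 5.756.
T₁⁴ − T₂⁴ = 7.01×10^11 − 1.07×10^9 = 7.00×10^11 K⁴.
q = 5.67×10⁻⁸ × 7.00×10^11 / 5.756 = 6890 W/m².
Q = q·A = 6890 × 1.9 = 13100 W.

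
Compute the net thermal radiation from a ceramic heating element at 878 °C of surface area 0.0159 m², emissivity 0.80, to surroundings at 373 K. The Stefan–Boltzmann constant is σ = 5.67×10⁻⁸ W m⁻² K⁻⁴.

Convert: 878 °C = 1151 K.
Q = εσA(T⁴ − T_s⁴). T⁴ − T_s⁴ = (1151)⁴ − (373)⁴ = 1.76×10^12 − 1.94×10^10 = 1.74×10^12 K⁴.
Q = 0.80 × 5.67×10⁻⁸ × 0.0159 × 1.74×10^12 = 1250 W.

Q ≈ 1250 W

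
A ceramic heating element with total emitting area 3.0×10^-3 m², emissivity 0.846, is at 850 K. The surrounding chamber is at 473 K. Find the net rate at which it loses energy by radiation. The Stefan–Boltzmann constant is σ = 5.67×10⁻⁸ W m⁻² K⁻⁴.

Q = εσA(T⁴ − T_s⁴). T⁴ − T_s⁴ = (850)⁴ − (473)⁴ = 5.22×10^11 − 5.01×10^10 = 4.72×10^11 K⁴.
Q = 0.846 × 5.67×10⁻⁸ × 3.00×10^-3 × 4.72×10^11 = 67.9 W.

Q ≈ 67.9 W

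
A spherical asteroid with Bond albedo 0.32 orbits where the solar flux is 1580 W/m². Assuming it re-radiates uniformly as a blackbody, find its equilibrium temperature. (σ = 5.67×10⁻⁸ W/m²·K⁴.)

Power absorbed = (1−a)S·πR²; power emitted = 4πR²σT⁴. Equating and cancelling πR²:
T = ((1−a)S / 4σ)^(1/4) = (1070 / (4 × 5.67×10⁻⁸))^(1/4) = (4.74×10^9)^(1/4).
T = 262 K.

T ≈ 262 K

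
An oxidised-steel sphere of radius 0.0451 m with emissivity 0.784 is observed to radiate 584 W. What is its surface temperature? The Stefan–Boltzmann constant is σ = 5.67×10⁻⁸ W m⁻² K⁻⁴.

A = 4πr² = 4π × (0.0451)² = 0.0256 m².
From P = εσAT⁴, T = (P / εσA)^(1/4) = (584 / (0.784 × 5.67×10⁻⁸ × 0.0256))^(1/4).
T = (5.14×10^11)^(1/4) = 847 K.

T ≈ 847 K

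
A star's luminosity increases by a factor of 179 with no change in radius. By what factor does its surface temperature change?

factor ≈ 3.66

P ∝ T⁴ ⇒ T ∝ P^(1/4), so T scales by (179)^(1/4) = 3.66.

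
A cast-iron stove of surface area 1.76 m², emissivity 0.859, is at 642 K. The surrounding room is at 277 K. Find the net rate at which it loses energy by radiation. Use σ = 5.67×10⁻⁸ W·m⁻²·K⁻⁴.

Q ≈ 14100 W

Q = εσA(T⁴ − T_s⁴). T⁴ − T_s⁴ = (642)⁴ − (277)⁴ = 1.70×10^11 − 5.89×10^9 = 1.64×10^11 K⁴.
Q = 0.859 × 5.67×10⁻⁸ × 1.76 × 1.64×10^11 = 14100 W.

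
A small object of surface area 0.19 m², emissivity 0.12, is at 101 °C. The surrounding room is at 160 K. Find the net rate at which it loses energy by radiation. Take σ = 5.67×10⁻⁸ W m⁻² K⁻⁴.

Convert: 101 °C = 374 K.
Q = εσA(T⁴ − T_s⁴). T⁴ − T_s⁴ = (374)⁴ − (160)⁴ = 1.96×10^10 − 6.55×10^8 = 1.89×10^10 K⁴.
Q = 0.12 × 5.67×10⁻⁸ × 0.190 × 1.89×10^10 = 24.4 W.

Q ≈ 24.4 W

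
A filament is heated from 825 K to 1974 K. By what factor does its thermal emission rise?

P ∝ T⁴, so the ratio is (1974/825)⁴ = (2.393)⁴ = 32.8.

ratio ≈ 32.8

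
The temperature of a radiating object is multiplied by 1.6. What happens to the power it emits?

factor ≈ 6.55

P ∝ T⁴, so the power scales as (1.6)⁴ = 6.55.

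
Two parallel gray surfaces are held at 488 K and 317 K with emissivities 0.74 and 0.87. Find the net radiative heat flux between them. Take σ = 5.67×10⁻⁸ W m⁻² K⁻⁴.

For two large parallel gray plates, q = σ(T₁⁴ − T₂⁴) / (1/ε₁ + 1/ε₂ − 1).
1/ε₁ + 1/ε₂ − 1 = 1/0.74 + 1/0.87 − 1 = 1.501.
T₁⁴ − T₂⁴ = 5.67×10^10 − 1.01×10^10 = 4.66×10^10 K⁴.
q = 5.67×10⁻⁸ × 4.66×10^10 / 1.501 = 1760 W/m².

q ≈ 1760 W/m²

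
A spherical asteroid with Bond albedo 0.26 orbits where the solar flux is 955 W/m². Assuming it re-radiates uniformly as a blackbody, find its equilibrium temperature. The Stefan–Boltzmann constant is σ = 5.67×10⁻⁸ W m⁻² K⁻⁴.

T ≈ 236 K

Power absorbed = (1−a)S·πR²; power emitted = 4πR²σT⁴. Equating and cancelling πR²:
T = ((1−a)S / 4σ)^(1/4) = (707 / (4 × 5.67×10⁻⁸))^(1/4) = (3.12×10^9)^(1/4).
T = 236 K.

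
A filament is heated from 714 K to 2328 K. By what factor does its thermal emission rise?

ratio ≈ 113

P ∝ T⁴, so the ratio is (2328/714)⁴ = (3.261)⁴ = 113.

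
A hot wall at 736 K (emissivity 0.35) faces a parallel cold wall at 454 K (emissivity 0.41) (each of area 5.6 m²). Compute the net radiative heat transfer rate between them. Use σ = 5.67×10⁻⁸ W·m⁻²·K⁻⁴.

Q ≈ 18500 W

For two large parallel gray plates, q = σ(T₁⁴ − T₂⁴) / (1/ε₁ + 1/ε₂ − 1).
1/ε₁ + 1/ε₂ − 1 = 1/0.35 + 1/0.41 − 1 = 4.296.
T₁⁴ − T₂⁴ = 2.93×10^11 − 4.25×10^10 = 2.51×10^11 K⁴.
q = 5.67×10⁻⁸ × 2.51×10^11 / 4.296 = 3310 W/m².
Q = q·A = 3310 × 5.6 = 18500 W.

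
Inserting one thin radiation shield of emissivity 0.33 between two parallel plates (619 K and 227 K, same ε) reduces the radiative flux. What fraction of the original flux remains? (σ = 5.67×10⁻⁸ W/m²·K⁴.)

ratio ≈ 0.500

With N identical shields there are N+1 = 2 gaps in series, each with the same radiative resistance, so the flux falls to 1/(N+1) of its unshielded value.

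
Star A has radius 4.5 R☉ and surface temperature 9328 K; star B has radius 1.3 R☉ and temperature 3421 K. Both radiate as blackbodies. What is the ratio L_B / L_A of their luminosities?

L = 4πR²σT⁴ ∝ R²T⁴, so L_B/L_A = (1.3/4.5)² × (3421/9328)⁴ = 0.0835 × 0.0181 = 1.51×10^-3.

L_B/L_A ≈ 1.51×10^-3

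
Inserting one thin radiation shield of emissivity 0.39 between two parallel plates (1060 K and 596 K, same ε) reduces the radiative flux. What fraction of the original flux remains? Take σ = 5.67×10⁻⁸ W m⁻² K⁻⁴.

With N identical shields there are N+1 = 2 gaps in series, each with the same radiative resistance, so the flux falls to 1/(N+1) of its unshielded value.

ratio ≈ 0.500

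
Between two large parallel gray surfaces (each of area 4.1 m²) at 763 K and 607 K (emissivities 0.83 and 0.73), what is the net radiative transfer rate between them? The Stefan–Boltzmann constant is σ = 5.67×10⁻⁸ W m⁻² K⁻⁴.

Q ≈ 30000 W

For two large parallel gray plates, q = σ(T₁⁴ − T₂⁴) / (1/ε₁ + 1/ε₂ − 1).
1/ε₁ + 1/ε₂ − 1 = 1/0.83 + 1/0.73 − 1 = 1.575.
T₁⁴ − T₂⁴ = 3.39×10^11 − 1.36×10^11 = 2.03×10^11 K⁴.
q = 5.67×10⁻⁸ × 2.03×10^11 / 1.575 = 7320 W/m².
Q = q·A = 7320 × 4.1 = 30000 W.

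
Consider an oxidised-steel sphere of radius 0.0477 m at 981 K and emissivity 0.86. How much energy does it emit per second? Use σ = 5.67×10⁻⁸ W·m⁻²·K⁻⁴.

A = 4πr² = 4π × (0.0477)² = 0.0286 m².
Stefan–Boltzmann: P = εσAT⁴ = 0.86 × 5.67×10⁻⁸ × 0.0286 × (981)⁴ = 0.86 × 5.67×10⁻⁸ × 0.0286 × 9.26×10^11.
P = 1290 W.

P ≈ 1290 W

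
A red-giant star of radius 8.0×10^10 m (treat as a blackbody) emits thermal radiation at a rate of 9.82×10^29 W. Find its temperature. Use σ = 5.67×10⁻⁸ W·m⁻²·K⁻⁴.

T ≈ 3830 K

A = 4πr² = 4π × (8.0×10^10)² = 8.04×10^22 m².
From P = σAT⁴, T = (P / σA)^(1/4) = (9.82×10^29 / (5.67×10⁻⁸ × 8.04×10^22))^(1/4).
T = (2.15×10^14)^(1/4) = 3830 K.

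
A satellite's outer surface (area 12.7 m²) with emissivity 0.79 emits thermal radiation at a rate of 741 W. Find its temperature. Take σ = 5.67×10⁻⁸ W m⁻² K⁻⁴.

From P = εσAT⁴, T = (P / εσA)^(1/4) = (741 / (0.79 × 5.67×10⁻⁸ × 12.7))^(1/4).
T = (1.30×10^9)^(1/4) = 190 K.

T ≈ 190 K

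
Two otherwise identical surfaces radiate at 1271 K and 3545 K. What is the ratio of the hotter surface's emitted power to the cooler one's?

ratio ≈ 60.5

P ∝ T⁴, so the ratio is (3545/1271)⁴ = (2.789)⁴ = 60.5.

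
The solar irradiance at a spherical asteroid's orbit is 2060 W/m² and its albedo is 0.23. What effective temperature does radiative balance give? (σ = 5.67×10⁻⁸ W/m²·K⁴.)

Power absorbed = (1−a)S·πR²; power emitted = 4πR²σT⁴. Equating and cancelling πR²:
T = ((1−a)S / 4σ)^(1/4) = (1590 / (4 × 5.67×10⁻⁸))^(1/4) = (6.99×10^9)^(1/4).
T = 289 K.

T ≈ 289 K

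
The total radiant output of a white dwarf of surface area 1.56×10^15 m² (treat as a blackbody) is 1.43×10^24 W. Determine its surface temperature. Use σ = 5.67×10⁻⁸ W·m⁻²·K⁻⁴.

From P = σAT⁴, T = (P / σA)^(1/4) = (1.43×10^24 / (5.67×10⁻⁸ × 1.56×10^15))^(1/4).
T = (1.62×10^16)^(1/4) = 11300 K.

T ≈ 11300 K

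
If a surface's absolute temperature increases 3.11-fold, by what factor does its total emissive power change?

P ∝ T⁴, so the power scales as (3.11)⁴ = 93.5.

factor ≈ 93.5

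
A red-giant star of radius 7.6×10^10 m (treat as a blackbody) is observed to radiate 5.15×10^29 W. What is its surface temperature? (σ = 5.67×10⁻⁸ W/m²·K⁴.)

T ≈ 3340 K

A = 4πr² = 4π × (7.6×10^10)² = 7.26×10^22 m².
From P = σAT⁴, T = (P / σA)^(1/4) = (5.15×10^29 / (5.67×10⁻⁸ × 7.26×10^22))^(1/4).
T = (1.25×10^14)^(1/4) = 3340 K.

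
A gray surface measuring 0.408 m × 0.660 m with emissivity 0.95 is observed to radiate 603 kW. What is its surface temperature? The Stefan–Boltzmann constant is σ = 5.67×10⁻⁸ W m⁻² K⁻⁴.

A = 0.408 × 0.660 = 0.269 m².
From P = εσAT⁴, T = (P / εσA)^(1/4) = (6.03×10^5 / (0.95 × 5.67×10⁻⁸ × 0.269))^(1/4).
T = (4.16×10^13)^(1/4) = 2540 K.

T ≈ 2540 K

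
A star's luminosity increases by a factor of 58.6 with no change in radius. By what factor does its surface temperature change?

factor ≈ 2.77

P ∝ T⁴ ⇒ T ∝ P^(1/4), so T scales by (58.6)^(1/4) = 2.77.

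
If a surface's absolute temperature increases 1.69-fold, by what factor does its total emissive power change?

P ∝ T⁴, so the power scales as (1.69)⁴ = 8.16.

factor ≈ 8.16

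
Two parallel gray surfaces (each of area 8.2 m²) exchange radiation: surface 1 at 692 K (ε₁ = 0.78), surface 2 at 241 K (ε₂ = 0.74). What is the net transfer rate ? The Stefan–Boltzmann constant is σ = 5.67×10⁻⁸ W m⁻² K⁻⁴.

Q ≈ 64300 W

For two large parallel gray plates, q = σ(T₁⁴ − T₂⁴) / (1/ε₁ + 1/ε₂ − 1).
1/ε₁ + 1/ε₂ − 1 = 1/0.78 + 1/0.74 − 1 = 1.633.
T₁⁴ − T₂⁴ = 2.29×10^11 − 3.37×10^9 = 2.26×10^11 K⁴.
q = 5.67×10⁻⁸ × 2.26×10^11 / 1.633 = 7840 W/m².
Q = q·A = 7840 × 8.2 = 64300 W.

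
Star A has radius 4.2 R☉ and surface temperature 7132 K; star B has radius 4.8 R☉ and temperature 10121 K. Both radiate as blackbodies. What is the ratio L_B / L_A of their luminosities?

L_B/L_A ≈ 5.30

L = 4πR²σT⁴ ∝ R²T⁴, so L_B/L_A = (4.8/4.2)² × (10121/7132)⁴ = 1.31 × 4.06 = 5.30.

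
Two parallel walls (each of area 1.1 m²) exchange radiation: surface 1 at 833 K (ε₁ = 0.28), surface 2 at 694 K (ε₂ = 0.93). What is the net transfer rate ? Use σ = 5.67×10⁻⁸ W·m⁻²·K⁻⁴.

Q ≈ 4270 W

For two large parallel gray plates, q = σ(T₁⁴ − T₂⁴) / (1/ε₁ + 1/ε₂ − 1).
1/ε₁ + 1/ε₂ − 1 = 1/0.28 + 1/0.93 − 1 = 3.647.
T₁⁴ − T₂⁴ = 4.81×10^11 − 2.32×10^11 = 2.50×10^11 K⁴.
q = 5.67×10⁻⁸ × 2.50×10^11 / 3.647 = 3880 W/m².
Q = q·A = 3880 × 1.1 = 4270 W.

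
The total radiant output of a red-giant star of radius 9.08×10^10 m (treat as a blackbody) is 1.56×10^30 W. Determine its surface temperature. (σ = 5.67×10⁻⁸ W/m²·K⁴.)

T ≈ 4040 K

A = 4πr² = 4π × (9.08×10^10)² = 1.04×10^23 m².
From P = σAT⁴, T = (P / σA)^(1/4) = (1.56×10^30 / (5.67×10⁻⁸ × 1.04×10^23))^(1/4).
T = (2.66×10^14)^(1/4) = 4040 K.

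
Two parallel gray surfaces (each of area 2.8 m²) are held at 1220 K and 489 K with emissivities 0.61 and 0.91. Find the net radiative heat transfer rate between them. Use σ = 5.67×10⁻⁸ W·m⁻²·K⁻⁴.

For two large parallel gray plates, q = σ(T₁⁴ − T₂⁴) / (1/ε₁ + 1/ε₂ − 1).
1/ε₁ + 1/ε₂ − 1 = 1/0.61 + 1/0.91 − 1 = 1.738.
T₁⁴ − T₂⁴ = 2.22×10^12 − 5.72×10^10 = 2.16×10^12 K⁴.
q = 5.67×10⁻⁸ × 2.16×10^12 / 1.738 = 70400 W/m².
Q = q·A = 70400 × 2.8 = 1.97×10^5 W.

Q ≈ 1.97×10^5 W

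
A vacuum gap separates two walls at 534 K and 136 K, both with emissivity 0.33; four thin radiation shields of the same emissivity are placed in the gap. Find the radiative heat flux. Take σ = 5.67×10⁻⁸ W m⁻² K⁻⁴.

q ≈ 181 W/m²

Each of the 5 gaps contributes resistance (2/ε − 1) = 2/0.33 − 1 = 5.061; total = 25.30.
q = σ(T₁⁴ − T₂⁴) / 25.30 = 5.67×10⁻⁸ × 8.10×10^10 / 25.30 = 181 W/m².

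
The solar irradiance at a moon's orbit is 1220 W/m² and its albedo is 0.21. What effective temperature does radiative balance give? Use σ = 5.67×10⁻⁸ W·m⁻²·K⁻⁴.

T ≈ 255 K

Power absorbed = (1−a)S·πR²; power emitted = 4πR²σT⁴. Equating and cancelling πR²:
T = ((1−a)S / 4σ)^(1/4) = (964 / (4 × 5.67×10⁻⁸))^(1/4) = (4.25×10^9)^(1/4).
T = 255 K.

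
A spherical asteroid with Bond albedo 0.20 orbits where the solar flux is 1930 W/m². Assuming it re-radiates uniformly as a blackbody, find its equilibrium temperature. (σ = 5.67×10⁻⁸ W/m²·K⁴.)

Power absorbed = (1−a)S·πR²; power emitted = 4πR²σT⁴. Equating and cancelling πR²:
T = ((1−a)S / 4σ)^(1/4) = (1540 / (4 × 5.67×10⁻⁸))^(1/4) = (6.81×10^9)^(1/4).
T = 287 K.

T ≈ 287 K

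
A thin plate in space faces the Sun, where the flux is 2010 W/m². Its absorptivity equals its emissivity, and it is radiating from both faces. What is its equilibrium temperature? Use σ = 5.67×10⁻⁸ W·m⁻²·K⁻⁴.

T ≈ 365 K

Absorbed flux αS = emitted flux 2εσT⁴ per unit area; with α = ε this gives T = (S/2σ)^(1/4).
T = (2010 / (2 × 5.67×10⁻⁸))^(1/4) = (1.77×10^10)^(1/4).
T = 365 K.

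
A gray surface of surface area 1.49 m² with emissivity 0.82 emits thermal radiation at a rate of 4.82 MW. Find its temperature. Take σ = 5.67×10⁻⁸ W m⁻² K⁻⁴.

T ≈ 2890 K

From P = εσAT⁴, T = (P / εσA)^(1/4) = (4.82×10^6 / (0.82 × 5.67×10⁻⁸ × 1.49))^(1/4).
T = (6.96×10^13)^(1/4) = 2890 K.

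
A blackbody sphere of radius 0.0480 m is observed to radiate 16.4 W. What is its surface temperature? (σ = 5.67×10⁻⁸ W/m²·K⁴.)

A = 4πr² = 4π × (0.0480)² = 0.0290 m².
From P = σAT⁴, T = (P / σA)^(1/4) = (16.4 / (5.67×10⁻⁸ × 0.0290))^(1/4).
T = (9.99×10^9)^(1/4) = 316 K.

T ≈ 316 K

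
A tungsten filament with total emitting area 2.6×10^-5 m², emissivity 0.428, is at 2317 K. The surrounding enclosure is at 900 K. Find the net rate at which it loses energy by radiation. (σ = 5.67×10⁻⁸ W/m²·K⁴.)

Q = εσA(T⁴ − T_s⁴). T⁴ − T_s⁴ = (2317)⁴ − (900)⁴ = 2.88×10^13 − 6.56×10^11 = 2.82×10^13 K⁴.
Q = 0.428 × 5.67×10⁻⁸ × 2.60×10^-5 × 2.82×10^13 = 17.8 W.

Q ≈ 17.8 W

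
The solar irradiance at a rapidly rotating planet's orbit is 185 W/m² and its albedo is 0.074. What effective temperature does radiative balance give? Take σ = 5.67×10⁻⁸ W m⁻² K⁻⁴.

T ≈ 166 K

Power absorbed = (1−a)S·πR²; power emitted = 4πR²σT⁴. Equating and cancelling πR²:
T = ((1−a)S / 4σ)^(1/4) = (171 / (4 × 5.67×10⁻⁸))^(1/4) = (7.55×10^8)^(1/4).
T = 166 K.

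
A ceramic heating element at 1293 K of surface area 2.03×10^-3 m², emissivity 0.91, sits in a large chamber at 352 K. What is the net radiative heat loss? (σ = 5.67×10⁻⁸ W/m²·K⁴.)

Q ≈ 291 W

Q = εσA(T⁴ − T_s⁴). T⁴ − T_s⁴ = (1293)⁴ − (352)⁴ = 2.80×10^12 − 1.54×10^10 = 2.78×10^12 K⁴.
Q = 0.91 × 5.67×10⁻⁸ × 2.03×10^-3 × 2.78×10^12 = 291 W.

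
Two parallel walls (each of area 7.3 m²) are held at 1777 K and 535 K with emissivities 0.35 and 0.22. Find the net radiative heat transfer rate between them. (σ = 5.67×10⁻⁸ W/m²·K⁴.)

For two large parallel gray plates, q = σ(T₁⁴ − T₂⁴) / (1/ε₁ + 1/ε₂ − 1).
1/ε₁ + 1/ε₂ − 1 = 1/0.35 + 1/0.22 − 1 = 6.403.
T₁⁴ − T₂⁴ = 9.97×10^12 − 8.19×10^10 = 9.89×10^12 K⁴.
q = 5.67×10⁻⁸ × 9.89×10^12 / 6.403 = 87600 W/m².
Q = q·A = 87600 × 7.3 = 6.39×10^5 W.

Q ≈ 6.39×10^5 W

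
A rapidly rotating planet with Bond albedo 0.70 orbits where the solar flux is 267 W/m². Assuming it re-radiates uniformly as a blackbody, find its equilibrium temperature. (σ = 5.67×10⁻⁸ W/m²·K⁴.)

Power absorbed = (1−a)S·πR²; power emitted = 4πR²σT⁴. Equating and cancelling πR²:
T = ((1−a)S / 4σ)^(1/4) = (80.1 / (4 × 5.67×10⁻⁸))^(1/4) = (3.53×10^8)^(1/4).
T = 137 K.

T ≈ 137 K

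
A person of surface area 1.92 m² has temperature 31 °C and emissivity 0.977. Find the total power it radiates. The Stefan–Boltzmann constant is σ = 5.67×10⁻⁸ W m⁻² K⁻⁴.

31 °C = 304 K.
P = εσAT⁴ = 0.977 × 5.67×10⁻⁸ × 1.92 × (304)⁴ = 0.977 × 5.67×10⁻⁸ × 1.92 × 8.54×10^9.
P = 908 W.

P ≈ 908 W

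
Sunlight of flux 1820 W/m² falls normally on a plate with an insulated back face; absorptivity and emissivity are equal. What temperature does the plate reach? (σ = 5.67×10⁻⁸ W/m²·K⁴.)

T ≈ 423 K

Absorbed flux αS = emitted flux εσT⁴ (one radiating face); with α = ε, T = (S/σ)^(1/4).
T = (1820 / 5.67×10⁻⁸)^(1/4) = (3.21×10^10)^(1/4).
T = 423 K.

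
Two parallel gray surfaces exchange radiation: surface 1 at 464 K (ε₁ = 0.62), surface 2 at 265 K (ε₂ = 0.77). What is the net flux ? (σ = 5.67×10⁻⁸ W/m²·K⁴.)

q ≈ 1230 W/m²

For two large parallel gray plates, q = σ(T₁⁴ − T₂⁴) / (1/ε₁ + 1/ε₂ − 1).
1/ε₁ + 1/ε₂ − 1 = 1/0.62 + 1/0.77 − 1 = 1.912.
T₁⁴ − T₂⁴ = 4.64×10^10 − 4.93×10^9 = 4.14×10^10 K⁴.
q = 5.67×10⁻⁸ × 4.14×10^10 / 1.912 = 1230 W/m².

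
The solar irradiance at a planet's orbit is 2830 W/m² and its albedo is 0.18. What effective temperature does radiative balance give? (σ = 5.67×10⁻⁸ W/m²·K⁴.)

T ≈ 318 K

Power absorbed = (1−a)S·πR²; power emitted = 4πR²σT⁴. Equating and cancelling πR²:
T = ((1−a)S / 4σ)^(1/4) = (2320 / (4 × 5.67×10⁻⁸))^(1/4) = (1.02×10^10)^(1/4).
T = 318 K.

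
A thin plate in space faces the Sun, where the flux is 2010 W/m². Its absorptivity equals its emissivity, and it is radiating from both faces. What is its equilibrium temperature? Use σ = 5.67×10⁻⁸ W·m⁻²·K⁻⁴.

T ≈ 365 K

Absorbed flux αS = emitted flux 2εσT⁴ per unit area; with α = ε this gives T = (S/2σ)^(1/4).
T = (2010 / (2 × 5.67×10⁻⁸))^(1/4) = (1.77×10^10)^(1/4).
T = 365 K.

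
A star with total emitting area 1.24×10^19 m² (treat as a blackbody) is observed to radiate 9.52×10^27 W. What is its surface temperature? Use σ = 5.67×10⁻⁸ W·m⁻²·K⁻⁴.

T ≈ 10800 K

From P = σAT⁴, T = (P / σA)^(1/4) = (9.52×10^27 / (5.67×10⁻⁸ × 1.24×10^19))^(1/4).
T = (1.35×10^16)^(1/4) = 10800 K.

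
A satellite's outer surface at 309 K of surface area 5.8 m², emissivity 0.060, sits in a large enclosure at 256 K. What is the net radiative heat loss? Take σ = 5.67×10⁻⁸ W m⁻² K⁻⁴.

Q = εσA(T⁴ − T_s⁴). T⁴ − T_s⁴ = (309)⁴ − (256)⁴ = 9.12×10^9 − 4.29×10^9 = 4.82×10^9 K⁴.
Q = 0.060 × 5.67×10⁻⁸ × 5.80 × 4.82×10^9 = 95.1 W.

Q ≈ 95.1 W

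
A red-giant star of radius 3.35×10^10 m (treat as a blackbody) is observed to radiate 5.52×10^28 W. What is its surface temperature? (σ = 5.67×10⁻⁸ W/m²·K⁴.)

T ≈ 2880 K

A = 4πr² = 4π × (3.35×10^10)² = 1.41×10^22 m².
From P = σAT⁴, T = (P / σA)^(1/4) = (5.52×10^28 / (5.67×10⁻⁸ × 1.41×10^22))^(1/4).
T = (6.90×10^13)^(1/4) = 2880 K.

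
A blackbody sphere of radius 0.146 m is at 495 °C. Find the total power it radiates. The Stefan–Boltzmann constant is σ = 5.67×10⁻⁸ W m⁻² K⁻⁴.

P ≈ 5280 W

A = 4πr² = 4π × (0.146)² = 0.268 m².
495 °C = 768 K.
P = σAT⁴ = 5.67×10⁻⁸ × 0.268 × (768)⁴ = 5.67×10⁻⁸ × 0.268 × 3.48×10^11.
P = 5280 W.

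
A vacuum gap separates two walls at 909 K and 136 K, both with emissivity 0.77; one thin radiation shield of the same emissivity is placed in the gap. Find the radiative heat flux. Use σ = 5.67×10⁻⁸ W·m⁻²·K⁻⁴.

q ≈ 12100 W/m²

Each of the 2 gaps contributes resistance (2/ε − 1) = 2/0.77 − 1 = 1.597; total = 3.195.
q = σ(T₁⁴ − T₂⁴) / 3.195 = 5.67×10⁻⁸ × 6.82×10^11 / 3.195 = 12100 W/m².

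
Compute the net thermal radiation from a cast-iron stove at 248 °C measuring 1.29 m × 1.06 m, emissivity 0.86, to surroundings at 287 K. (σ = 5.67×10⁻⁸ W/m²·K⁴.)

Q ≈ 4460 W

A = 1.29 × 1.06 = 1.37 m².
Convert: 248 °C = 521 K.
Q = εσA(T⁴ − T_s⁴). T⁴ − T_s⁴ = (521)⁴ − (287)⁴ = 7.37×10^10 − 6.78×10^9 = 6.69×10^10 K⁴.
Q = 0.86 × 5.67×10⁻⁸ × 1.37 × 6.69×10^10 = 4460 W.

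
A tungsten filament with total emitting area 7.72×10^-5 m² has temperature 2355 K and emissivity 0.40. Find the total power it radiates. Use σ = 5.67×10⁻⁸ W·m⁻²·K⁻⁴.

P ≈ 53.9 W

P = εσAT⁴ = 0.40 × 5.67×10⁻⁸ × 7.72×10^-5 × (2355)⁴ = 0.40 × 5.67×10⁻⁸ × 7.72×10^-5 × 3.08×10^13.
P = 53.9 W.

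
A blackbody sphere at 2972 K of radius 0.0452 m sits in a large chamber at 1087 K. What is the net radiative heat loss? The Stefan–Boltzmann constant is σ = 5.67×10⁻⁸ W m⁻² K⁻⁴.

Q ≈ 1.12×10^5 W

A = 4πr² = 4π × (0.0452)² = 0.0257 m².
Q = σA(T⁴ − T_s⁴). T⁴ − T_s⁴ = (2972)⁴ − (1087)⁴ = 7.80×10^13 − 1.40×10^12 = 7.66×10^13 K⁴.
Q = 5.67×10⁻⁸ × 0.0257 × 7.66×10^13 = 1.12×10^5 W.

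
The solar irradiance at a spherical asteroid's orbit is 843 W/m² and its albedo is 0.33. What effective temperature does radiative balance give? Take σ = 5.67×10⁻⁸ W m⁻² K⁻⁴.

Power absorbed = (1−a)S·πR²; power emitted = 4πR²σT⁴. Equating and cancelling πR²:
T = ((1−a)S / 4σ)^(1/4) = (565 / (4 × 5.67×10⁻⁸))^(1/4) = (2.49×10^9)^(1/4).
T = 223 K.

T ≈ 223 K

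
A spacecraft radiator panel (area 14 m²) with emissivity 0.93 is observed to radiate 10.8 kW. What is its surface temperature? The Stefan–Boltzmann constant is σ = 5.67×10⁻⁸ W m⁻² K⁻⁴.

T ≈ 348 K

From P = εσAT⁴, T = (P / εσA)^(1/4) = (10800 / (0.93 × 5.67×10⁻⁸ × 14.0))^(1/4).
T = (1.46×10^10)^(1/4) = 348 K.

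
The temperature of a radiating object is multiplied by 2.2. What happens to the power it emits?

P ∝ T⁴, so the power scales as (2.2)⁴ = 23.4.

factor ≈ 23.4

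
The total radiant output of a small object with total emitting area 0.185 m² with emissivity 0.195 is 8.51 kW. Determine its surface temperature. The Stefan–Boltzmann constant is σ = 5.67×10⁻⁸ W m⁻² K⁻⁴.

From P = εσAT⁴, T = (P / εσA)^(1/4) = (8510 / (0.195 × 5.67×10⁻⁸ × 0.185))^(1/4).
T = (4.16×10^12)^(1/4) = 1430 K.

T ≈ 1430 K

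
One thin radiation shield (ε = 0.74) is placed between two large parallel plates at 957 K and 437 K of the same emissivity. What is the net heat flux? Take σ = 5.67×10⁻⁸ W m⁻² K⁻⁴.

Each of the 2 gaps contributes resistance (2/ε − 1) = 2/0.74 − 1 = 1.703; total = 3.405.
q = σ(T₁⁴ − T₂⁴) / 3.405 = 5.67×10⁻⁸ × 8.02×10^11 / 3.405 = 13400 W/m².

q ≈ 13400 W/m²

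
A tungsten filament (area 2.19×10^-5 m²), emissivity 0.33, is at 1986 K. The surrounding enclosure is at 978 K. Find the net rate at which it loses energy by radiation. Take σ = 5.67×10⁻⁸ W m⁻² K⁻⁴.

Q = εσA(T⁴ − T_s⁴). T⁴ − T_s⁴ = (1986)⁴ − (978)⁴ = 1.56×10^13 − 9.15×10^11 = 1.46×10^13 K⁴.
Q = 0.33 × 5.67×10⁻⁸ × 2.19×10^-5 × 1.46×10^13 = 6.00 W.

Q ≈ 6.00 W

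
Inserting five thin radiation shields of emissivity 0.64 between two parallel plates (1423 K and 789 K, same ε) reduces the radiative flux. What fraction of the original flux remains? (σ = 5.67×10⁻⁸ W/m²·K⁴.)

ratio ≈ 0.167

With N identical shields there are N+1 = 6 gaps in series, each with the same radiative resistance, so the flux falls to 1/(N+1) of its unshielded value.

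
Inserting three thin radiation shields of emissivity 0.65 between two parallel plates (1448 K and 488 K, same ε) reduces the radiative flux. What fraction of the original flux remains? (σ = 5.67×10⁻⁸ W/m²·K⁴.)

ratio ≈ 0.250

With N identical shields there are N+1 = 4 gaps in series, each with the same radiative resistance, so the flux falls to 1/(N+1) of its unshielded value.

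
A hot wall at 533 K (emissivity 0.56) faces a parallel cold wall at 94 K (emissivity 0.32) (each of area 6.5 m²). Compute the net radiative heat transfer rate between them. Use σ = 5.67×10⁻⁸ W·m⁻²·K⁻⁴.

Q ≈ 7600 W

For two large parallel gray plates, q = σ(T₁⁴ − T₂⁴) / (1/ε₁ + 1/ε₂ − 1).
1/ε₁ + 1/ε₂ − 1 = 1/0.56 + 1/0.32 − 1 = 3.911.
T₁⁴ − T₂⁴ = 8.07×10^10 − 7.81×10^7 = 8.06×10^10 K⁴.
q = 5.67×10⁻⁸ × 8.06×10^10 / 3.911 = 1170 W/m².
Q = q·A = 1170 × 6.5 = 7600 W.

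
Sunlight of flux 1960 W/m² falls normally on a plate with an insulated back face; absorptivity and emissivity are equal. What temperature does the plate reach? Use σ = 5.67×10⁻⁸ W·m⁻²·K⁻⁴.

T ≈ 431 K

Absorbed flux αS = emitted flux εσT⁴ (one radiating face); with α = ε, T = (S/σ)^(1/4).
T = (1960 / 5.67×10⁻⁸)^(1/4) = (3.46×10^10)^(1/4).
T = 431 K.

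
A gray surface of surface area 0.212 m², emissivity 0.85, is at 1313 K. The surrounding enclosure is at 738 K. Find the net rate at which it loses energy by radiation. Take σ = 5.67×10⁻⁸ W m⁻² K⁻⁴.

Q = εσA(T⁴ − T_s⁴). T⁴ − T_s⁴ = (1313)⁴ − (738)⁴ = 2.97×10^12 − 2.97×10^11 = 2.68×10^12 K⁴.
Q = 0.85 × 5.67×10⁻⁸ × 0.212 × 2.68×10^12 = 27300 W.

Q ≈ 27300 W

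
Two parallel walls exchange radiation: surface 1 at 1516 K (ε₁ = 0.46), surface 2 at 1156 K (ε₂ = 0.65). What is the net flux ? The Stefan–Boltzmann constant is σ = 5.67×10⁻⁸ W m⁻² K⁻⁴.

For two large parallel gray plates, q = σ(T₁⁴ − T₂⁴) / (1/ε₁ + 1/ε₂ − 1).
1/ε₁ + 1/ε₂ − 1 = 1/0.46 + 1/0.65 − 1 = 2.712.
T₁⁴ − T₂⁴ = 5.28×10^12 − 1.79×10^12 = 3.50×10^12 K⁴.
q = 5.67×10⁻⁸ × 3.50×10^12 / 2.712 = 73100 W/m².

q ≈ 73100 W/m²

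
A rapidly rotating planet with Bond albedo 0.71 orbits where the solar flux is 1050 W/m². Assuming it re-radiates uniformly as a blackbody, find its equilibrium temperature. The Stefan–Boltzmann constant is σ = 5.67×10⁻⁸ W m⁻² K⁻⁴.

Power absorbed = (1−a)S·πR²; power emitted = 4πR²σT⁴. Equating and cancelling πR²:
T = ((1−a)S / 4σ)^(1/4) = (305 / (4 × 5.67×10⁻⁸))^(1/4) = (1.34×10^9)^(1/4).
T = 191 K.

T ≈ 191 K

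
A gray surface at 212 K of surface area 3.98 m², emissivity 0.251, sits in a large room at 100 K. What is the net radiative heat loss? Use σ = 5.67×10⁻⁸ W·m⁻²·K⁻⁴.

Q ≈ 109 W

Q = εσA(T⁴ − T_s⁴). T⁴ − T_s⁴ = (212)⁴ − (100)⁴ = 2.02×10^9 − 1.00×10^8 = 1.92×10^9 K⁴.
Q = 0.251 × 5.67×10⁻⁸ × 3.98 × 1.92×10^9 = 109 W.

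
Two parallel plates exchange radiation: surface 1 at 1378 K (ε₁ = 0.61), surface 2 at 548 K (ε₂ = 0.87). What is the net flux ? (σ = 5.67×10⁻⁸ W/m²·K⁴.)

q ≈ 1.11×10^5 W/m²

For two large parallel gray plates, q = σ(T₁⁴ − T₂⁴) / (1/ε₁ + 1/ε₂ − 1).
1/ε₁ + 1/ε₂ − 1 = 1/0.61 + 1/0.87 − 1 = 1.789.
T₁⁴ − T₂⁴ = 3.61×10^12 − 9.02×10^10 = 3.52×10^12 K⁴.
q = 5.67×10⁻⁸ × 3.52×10^12 / 1.789 = 1.11×10^5 W/m².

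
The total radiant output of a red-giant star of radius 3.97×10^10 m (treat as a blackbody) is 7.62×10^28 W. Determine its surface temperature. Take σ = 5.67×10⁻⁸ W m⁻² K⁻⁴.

A = 4πr² = 4π × (3.97×10^10)² = 1.98×10^22 m².
From P = σAT⁴, T = (P / σA)^(1/4) = (7.62×10^28 / (5.67×10⁻⁸ × 1.98×10^22))^(1/4).
T = (6.79×10^13)^(1/4) = 2870 K.

T ≈ 2870 K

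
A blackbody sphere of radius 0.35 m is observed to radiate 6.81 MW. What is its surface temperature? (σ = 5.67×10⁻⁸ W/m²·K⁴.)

T ≈ 2970 K

A = 4πr² = 4π × (0.35)² = 1.54 m².
From P = σAT⁴, T = (P / σA)^(1/4) = (6.81×10^6 / (5.67×10⁻⁸ × 1.54))^(1/4).
T = (7.80×10^13)^(1/4) = 2970 K.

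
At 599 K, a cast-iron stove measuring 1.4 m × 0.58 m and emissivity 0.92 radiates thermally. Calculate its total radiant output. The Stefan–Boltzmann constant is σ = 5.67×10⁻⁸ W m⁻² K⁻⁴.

A = 1.4 × 0.58 = 0.812 m².
Stefan–Boltzmann: P = εσAT⁴ = 0.92 × 5.67×10⁻⁸ × 0.812 × (599)⁴ = 0.92 × 5.67×10⁻⁸ × 0.812 × 1.29×10^11.
P = 5450 W.

P ≈ 5450 W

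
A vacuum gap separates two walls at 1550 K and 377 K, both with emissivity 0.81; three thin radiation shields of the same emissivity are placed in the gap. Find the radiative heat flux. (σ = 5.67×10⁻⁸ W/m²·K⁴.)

Each of the 4 gaps contributes resistance (2/ε − 1) = 2/0.81 − 1 = 1.469; total = 5.877.
q = σ(T₁⁴ − T₂⁴) / 5.877 = 5.67×10⁻⁸ × 5.75×10^12 / 5.877 = 55500 W/m².

q ≈ 55500 W/m²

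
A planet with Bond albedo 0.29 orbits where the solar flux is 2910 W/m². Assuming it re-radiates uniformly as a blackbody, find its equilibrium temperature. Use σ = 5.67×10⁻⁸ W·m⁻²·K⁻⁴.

Power absorbed = (1−a)S·πR²; power emitted = 4πR²σT⁴. Equating and cancelling πR²:
T = ((1−a)S / 4σ)^(1/4) = (2070 / (4 × 5.67×10⁻⁸))^(1/4) = (9.11×10^9)^(1/4).
T = 309 K.

T ≈ 309 K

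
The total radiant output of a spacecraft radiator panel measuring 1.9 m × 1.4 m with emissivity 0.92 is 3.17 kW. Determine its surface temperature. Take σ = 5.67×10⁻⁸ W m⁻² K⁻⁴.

A = 1.9 × 1.4 = 2.66 m².
From P = εσAT⁴, T = (P / εσA)^(1/4) = (3170 / (0.92 × 5.67×10⁻⁸ × 2.66))^(1/4).
T = (2.28×10^10)^(1/4) = 389 K.

T ≈ 389 K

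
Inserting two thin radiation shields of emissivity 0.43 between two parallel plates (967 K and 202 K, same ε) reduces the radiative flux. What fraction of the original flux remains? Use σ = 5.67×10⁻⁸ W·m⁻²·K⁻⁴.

ratio ≈ 0.333

With N identical shields there are N+1 = 3 gaps in series, each with the same radiative resistance, so the flux falls to 1/(N+1) of its unshielded value.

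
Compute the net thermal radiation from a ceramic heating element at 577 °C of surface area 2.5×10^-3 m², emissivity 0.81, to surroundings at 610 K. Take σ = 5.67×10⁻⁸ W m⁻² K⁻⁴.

Q ≈ 44.0 W

Convert: 577 °C = 850 K.
Q = εσA(T⁴ − T_s⁴). T⁴ − T_s⁴ = (850)⁴ − (610)⁴ = 5.22×10^11 − 1.38×10^11 = 3.84×10^11 K⁴.
Q = 0.81 × 5.67×10⁻⁸ × 2.50×10^-3 × 3.84×10^11 = 44.0 W.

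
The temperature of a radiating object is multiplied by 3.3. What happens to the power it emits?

P ∝ T⁴, so the power scales as (3.3)⁴ = 119.

factor ≈ 119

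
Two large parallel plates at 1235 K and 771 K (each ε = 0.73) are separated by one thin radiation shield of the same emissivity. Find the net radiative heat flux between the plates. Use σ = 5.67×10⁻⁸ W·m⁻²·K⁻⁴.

q ≈ 32200 W/m²

Each of the 2 gaps contributes resistance (2/ε − 1) = 2/0.73 − 1 = 1.740; total = 3.479.
q = σ(T₁⁴ − T₂⁴) / 3.479 = 5.67×10⁻⁸ × 1.97×10^12 / 3.479 = 32200 W/m².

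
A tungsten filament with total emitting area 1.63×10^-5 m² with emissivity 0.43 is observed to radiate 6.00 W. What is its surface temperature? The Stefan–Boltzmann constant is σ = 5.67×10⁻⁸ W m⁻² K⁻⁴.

From P = εσAT⁴, T = (P / εσA)^(1/4) = (6.00 / (0.43 × 5.67×10⁻⁸ × 1.63×10^-5))^(1/4).
T = (1.51×10^13)^(1/4) = 1970 K.

T ≈ 1970 K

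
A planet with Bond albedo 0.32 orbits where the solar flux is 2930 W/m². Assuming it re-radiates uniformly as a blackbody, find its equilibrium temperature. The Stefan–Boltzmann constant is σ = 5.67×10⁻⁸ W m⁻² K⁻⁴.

Power absorbed = (1−a)S·πR²; power emitted = 4πR²σT⁴. Equating and cancelling πR²:
T = ((1−a)S / 4σ)^(1/4) = (1990 / (4 × 5.67×10⁻⁸))^(1/4) = (8.78×10^9)^(1/4).
T = 306 K.

T ≈ 306 K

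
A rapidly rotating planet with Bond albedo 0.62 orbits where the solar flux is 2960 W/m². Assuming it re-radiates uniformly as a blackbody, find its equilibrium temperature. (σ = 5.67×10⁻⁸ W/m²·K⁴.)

Power absorbed = (1−a)S·πR²; power emitted = 4πR²σT⁴. Equating and cancelling πR²:
T = ((1−a)S / 4σ)^(1/4) = (1120 / (4 × 5.67×10⁻⁸))^(1/4) = (4.96×10^9)^(1/4).
T = 265 K.

T ≈ 265 K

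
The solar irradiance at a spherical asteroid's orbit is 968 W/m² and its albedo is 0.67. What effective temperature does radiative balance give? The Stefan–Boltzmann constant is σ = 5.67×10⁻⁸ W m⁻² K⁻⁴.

T ≈ 194 K

Power absorbed = (1−a)S·πR²; power emitted = 4πR²σT⁴. Equating and cancelling πR²:
T = ((1−a)S / 4σ)^(1/4) = (319 / (4 × 5.67×10⁻⁸))^(1/4) = (1.41×10^9)^(1/4).
T = 194 K.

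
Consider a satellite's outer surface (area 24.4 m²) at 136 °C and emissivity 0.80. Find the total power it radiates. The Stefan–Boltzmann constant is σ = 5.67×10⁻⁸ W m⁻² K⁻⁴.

136 °C = 409 K.
P = εσAT⁴ = 0.80 × 5.67×10⁻⁸ × 24.4 × (409)⁴ = 0.80 × 5.67×10⁻⁸ × 24.4 × 2.80×10^10.
P = 31000 W.

P ≈ 31000 W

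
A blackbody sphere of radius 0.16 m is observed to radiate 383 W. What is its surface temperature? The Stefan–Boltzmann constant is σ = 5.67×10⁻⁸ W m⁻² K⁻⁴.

A = 4πr² = 4π × (0.16)² = 0.322 m².
From P = σAT⁴, T = (P / σA)^(1/4) = (383 / (5.67×10⁻⁸ × 0.322))^(1/4).
T = (2.10×10^10)^(1/4) = 381 K.

T ≈ 381 K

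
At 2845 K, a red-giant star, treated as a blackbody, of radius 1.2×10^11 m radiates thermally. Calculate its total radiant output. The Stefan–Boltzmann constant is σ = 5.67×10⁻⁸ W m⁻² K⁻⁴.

P ≈ 6.72×10^29 W

A = 4πr² = 4π × (1.2×10^11)² = 1.81×10^23 m².
P = σAT⁴ = 5.67×10⁻⁸ × 1.81×10^23 × (2845)⁴ = 5.67×10⁻⁸ × 1.81×10^23 × 6.55×10^13.
P = 6.72×10^29 W.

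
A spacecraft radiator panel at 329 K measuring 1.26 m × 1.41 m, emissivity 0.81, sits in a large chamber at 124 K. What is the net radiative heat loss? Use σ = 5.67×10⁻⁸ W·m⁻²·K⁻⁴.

Q ≈ 937 W

A = 1.26 × 1.41 = 1.78 m².
Q = εσA(T⁴ − T_s⁴). T⁴ − T_s⁴ = (329)⁴ − (124)⁴ = 1.17×10^10 − 2.36×10^8 = 1.15×10^10 K⁴.
Q = 0.81 × 5.67×10⁻⁸ × 1.78 × 1.15×10^10 = 937 W.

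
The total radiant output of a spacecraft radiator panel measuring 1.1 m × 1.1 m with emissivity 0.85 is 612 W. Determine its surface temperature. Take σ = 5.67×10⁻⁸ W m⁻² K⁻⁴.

A = 1.1 × 1.1 = 1.21 m².
From P = εσAT⁴, T = (P / εσA)^(1/4) = (612 / (0.85 × 5.67×10⁻⁸ × 1.21))^(1/4).
T = (1.05×10^10)^(1/4) = 320 K.

T ≈ 320 K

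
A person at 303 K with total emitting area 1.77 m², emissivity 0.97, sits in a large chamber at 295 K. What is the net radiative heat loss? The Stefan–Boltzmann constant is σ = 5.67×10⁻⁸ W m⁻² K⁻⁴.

Q ≈ 83.3 W

Q = εσA(T⁴ − T_s⁴). T⁴ − T_s⁴ = (303)⁴ − (295)⁴ = 8.43×10^9 − 7.57×10^9 = 8.56×10^8 K⁴.
Q = 0.97 × 5.67×10⁻⁸ × 1.77 × 8.56×10^8 = 83.3 W.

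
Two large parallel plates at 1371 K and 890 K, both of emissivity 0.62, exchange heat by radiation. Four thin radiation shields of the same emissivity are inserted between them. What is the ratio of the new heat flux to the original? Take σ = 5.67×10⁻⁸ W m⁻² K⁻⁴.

ratio ≈ 0.200

With N identical shields there are N+1 = 5 gaps in series, each with the same radiative resistance, so the flux falls to 1/(N+1) of its unshielded value.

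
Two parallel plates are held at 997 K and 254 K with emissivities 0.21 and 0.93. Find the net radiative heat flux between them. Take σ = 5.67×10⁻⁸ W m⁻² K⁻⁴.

For two large parallel gray plates, q = σ(T₁⁴ − T₂⁴) / (1/ε₁ + 1/ε₂ − 1).
1/ε₁ + 1/ε₂ − 1 = 1/0.21 + 1/0.93 − 1 = 4.837.
T₁⁴ − T₂⁴ = 9.88×10^11 − 4.16×10^9 = 9.84×10^11 K⁴.
q = 5.67×10⁻⁸ × 9.84×10^11 / 4.837 = 11500 W/m².

q ≈ 11500 W/m²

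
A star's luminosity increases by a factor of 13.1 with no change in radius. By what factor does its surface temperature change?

P ∝ T⁴ ⇒ T ∝ P^(1/4), so T scales by (13.1)^(1/4) = 1.90.

factor ≈ 1.90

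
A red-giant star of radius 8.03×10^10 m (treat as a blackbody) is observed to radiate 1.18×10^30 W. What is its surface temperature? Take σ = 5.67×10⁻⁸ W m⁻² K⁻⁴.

A = 4πr² = 4π × (8.03×10^10)² = 8.10×10^22 m².
From P = σAT⁴, T = (P / σA)^(1/4) = (1.18×10^30 / (5.67×10⁻⁸ × 8.10×10^22))^(1/4).
T = (2.57×10^14)^(1/4) = 4000 K.

T ≈ 4000 K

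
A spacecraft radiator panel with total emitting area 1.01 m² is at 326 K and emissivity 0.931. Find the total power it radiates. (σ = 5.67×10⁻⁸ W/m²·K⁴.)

Stefan–Boltzmann: P = εσAT⁴ = 0.931 × 5.67×10⁻⁸ × 1.01 × (326)⁴ = 0.931 × 5.67×10⁻⁸ × 1.01 × 1.13×10^10.
P = 602 W.

P ≈ 602 W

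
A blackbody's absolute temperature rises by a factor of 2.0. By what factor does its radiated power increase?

P ∝ T⁴, so the power scales as (2.0)⁴ = 16.0.

factor ≈ 16.0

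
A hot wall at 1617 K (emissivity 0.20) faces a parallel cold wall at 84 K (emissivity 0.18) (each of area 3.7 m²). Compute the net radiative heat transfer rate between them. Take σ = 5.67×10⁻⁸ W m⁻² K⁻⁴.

Q ≈ 1.50×10^5 W

For two large parallel gray plates, q = σ(T₁⁴ − T₂⁴) / (1/ε₁ + 1/ε₂ − 1).
1/ε₁ + 1/ε₂ − 1 = 1/0.20 + 1/0.18 − 1 = 9.556.
T₁⁴ − T₂⁴ = 6.84×10^12 − 4.98×10^7 = 6.84×10^12 K⁴.
q = 5.67×10⁻⁸ × 6.84×10^12 / 9.556 = 40600 W/m².
Q = q·A = 40600 × 3.7 = 1.50×10^5 W.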